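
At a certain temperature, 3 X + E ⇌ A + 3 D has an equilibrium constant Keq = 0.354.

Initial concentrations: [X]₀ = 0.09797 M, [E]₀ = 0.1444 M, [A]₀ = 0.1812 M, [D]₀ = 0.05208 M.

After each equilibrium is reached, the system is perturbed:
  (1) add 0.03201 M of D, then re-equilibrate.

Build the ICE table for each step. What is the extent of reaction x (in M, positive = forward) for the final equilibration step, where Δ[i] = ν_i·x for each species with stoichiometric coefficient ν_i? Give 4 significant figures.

Q₀ = 0.1885 vs Keq = 0.354 ⇒ Q<K, forward
Step 1:
                  X         E         A         D
  I         0.09797    0.1444    0.1812   0.05208
  C       -0.007004 -0.002335  0.002335  0.007004
  E         0.09097    0.1421    0.1835   0.05908
  solve Keq expr → x = 0.002335; check Q = 0.354
Then add 0.03201 M of D.
Step 2:
                  X         E         A         D
  I         0.09097    0.1421    0.1835   0.09109
  C          0.0183  0.006101 -0.006101   -0.0183
  E          0.1093    0.1482    0.1774   0.07279
  solve Keq expr → x = -0.006101; check Q = 0.354

x = -0.006101 M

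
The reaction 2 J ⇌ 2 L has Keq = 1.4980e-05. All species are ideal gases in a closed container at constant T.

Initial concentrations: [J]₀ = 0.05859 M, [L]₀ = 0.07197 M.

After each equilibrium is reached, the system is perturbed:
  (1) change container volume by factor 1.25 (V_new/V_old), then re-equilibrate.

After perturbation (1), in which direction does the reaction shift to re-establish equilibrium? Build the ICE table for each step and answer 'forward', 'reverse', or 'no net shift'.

Q₀ = 1.509 vs Keq = 1.4980e-05 ⇒ Q>K, reverse
Step 1:
                  J         L
  Initial   0.05859   0.07197
  Change    0.07147  -0.07147
  Equil      0.1301 5.0337e-04
  solve Keq expr → x = -0.03573; check Q = 1.4980e-05
Then change container volume by factor 1.25 (V_new/V_old).
Step 2:
                  J         L
  Initial     0.104 4.0270e-04
  Change          0         0
  Equil       0.104 4.0270e-04
  solve Keq expr → x = 0; check Q = 1.4980e-05

Direction: no net shift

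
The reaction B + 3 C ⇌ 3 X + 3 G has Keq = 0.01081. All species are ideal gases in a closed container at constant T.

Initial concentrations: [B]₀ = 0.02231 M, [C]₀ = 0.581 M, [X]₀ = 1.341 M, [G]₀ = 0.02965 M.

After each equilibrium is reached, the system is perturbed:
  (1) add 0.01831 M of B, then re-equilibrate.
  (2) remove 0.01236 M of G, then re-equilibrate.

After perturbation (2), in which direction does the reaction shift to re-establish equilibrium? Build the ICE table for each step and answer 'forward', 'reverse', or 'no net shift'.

Direction: forward

Q₀ = 0.01437 vs Keq = 0.01081 ⇒ Q>K, reverse
Step 1:
                   B          C          X          G
  Initial    0.02231      0.581      1.341    0.02965
  Change  7.4474e-04   0.002234  -0.002234  -0.002234
  Equil      0.02305     0.5832      1.339    0.02742
  solve Keq expr → x = -7.4474e-04; check Q = 0.01081
Then add 0.01831 M of B.
Step 2:
                   B          C          X          G
  Initial    0.04136     0.5832      1.339    0.02742
  Change   -0.001678  -0.005035   0.005035   0.005035
  Equil      0.03969     0.5782      1.344    0.03245
  solve Keq expr → x = 0.001678; check Q = 0.01081
Then remove 0.01236 M of G.
Step 3:
                   B          C          X          G
  Initial    0.03969     0.5782      1.344    0.02009
  Change   -0.003519   -0.01056    0.01056    0.01056
  Equil      0.03617     0.5676      1.354    0.03065
  solve Keq expr → x = 0.003519; check Q = 0.01081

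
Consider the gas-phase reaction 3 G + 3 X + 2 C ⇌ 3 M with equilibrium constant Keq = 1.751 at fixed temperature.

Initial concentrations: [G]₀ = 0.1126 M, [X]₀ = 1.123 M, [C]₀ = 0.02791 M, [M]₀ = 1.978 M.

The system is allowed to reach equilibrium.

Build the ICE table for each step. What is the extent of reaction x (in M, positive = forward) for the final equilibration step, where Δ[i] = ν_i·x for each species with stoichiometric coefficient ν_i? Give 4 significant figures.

x = -0.2465 M

Q₀ = 4.9137e+06 vs Keq = 1.751 ⇒ Q>K, reverse
Step 1:
                    G           X           C           M
  Initial      0.1126       1.123     0.02791       1.978
  Change       0.7395      0.7395       0.493     -0.7395
  Equil        0.8521       1.863      0.5209       1.238
  solve Keq expr → x = -0.2465; check Q = 1.751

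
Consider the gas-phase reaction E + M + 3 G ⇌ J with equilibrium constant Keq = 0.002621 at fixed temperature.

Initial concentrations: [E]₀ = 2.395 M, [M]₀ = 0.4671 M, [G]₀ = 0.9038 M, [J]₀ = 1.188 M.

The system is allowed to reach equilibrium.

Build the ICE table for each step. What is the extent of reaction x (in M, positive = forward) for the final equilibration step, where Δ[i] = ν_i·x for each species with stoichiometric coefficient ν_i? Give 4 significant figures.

x = -0.8022 M

Q₀ = 1.438 vs Keq = 0.002621 ⇒ Q>K, reverse
Step 1:
                   E          M          G          J
  I            2.395     0.4671     0.9038      1.188
  C           0.8022     0.8022      2.407    -0.8022
  E            3.197      1.269       3.31     0.3858
  solve Keq expr → x = -0.8022; check Q = 0.002621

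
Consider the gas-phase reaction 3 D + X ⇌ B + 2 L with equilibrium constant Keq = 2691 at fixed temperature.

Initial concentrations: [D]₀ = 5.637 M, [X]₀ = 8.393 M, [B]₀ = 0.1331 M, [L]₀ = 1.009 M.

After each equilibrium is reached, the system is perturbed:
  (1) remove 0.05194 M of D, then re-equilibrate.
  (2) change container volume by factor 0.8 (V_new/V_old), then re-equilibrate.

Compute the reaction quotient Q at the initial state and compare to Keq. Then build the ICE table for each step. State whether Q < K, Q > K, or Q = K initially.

Q₀ = 9.0136e-05; Q < K (proceeds forward)

Q₀ = 9.0136e-05 vs Keq = 2691 ⇒ Q<K, forward
Step 1:
                   D          X          B          L
  Initial      5.637      8.393     0.1331      1.009
  Change      -5.502     -1.834      1.834      3.668
  Equil       0.1346      6.559      1.967      4.677
  solve Keq expr → x = 1.834; check Q = 2691
Then remove 0.05194 M of D.
Step 2:
                   D          X          B          L
  Initial    0.08266      6.559      1.967      4.677
  Change     0.05079    0.01693   -0.01693   -0.03386
  Equil       0.1334      6.576       1.95      4.643
  solve Keq expr → x = -0.01693; check Q = 2691
Then change container volume by factor 0.8 (V_new/V_old).
Step 3:
                   D          X          B          L
  Initial     0.1668       8.22      2.438      5.804
  Change    -0.01171  -0.003904   0.003904   0.007807
  Equil       0.1551      8.216      2.442      5.812
  solve Keq expr → x = 0.003904; check Q = 2691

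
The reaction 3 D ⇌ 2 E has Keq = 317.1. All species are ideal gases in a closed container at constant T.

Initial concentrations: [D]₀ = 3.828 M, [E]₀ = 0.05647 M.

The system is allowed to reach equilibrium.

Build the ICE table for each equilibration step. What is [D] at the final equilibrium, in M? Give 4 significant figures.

Q₀ = 5.6849e-05 vs Keq = 317.1 ⇒ Q<K, forward
Step 1:
                  D         E
  Initial     3.828   0.05647
  Change     -3.563     2.375
  Equil      0.2652     2.432
  solve Keq expr → x = 1.188; check Q = 317.1

[D]_eq = 0.2652 M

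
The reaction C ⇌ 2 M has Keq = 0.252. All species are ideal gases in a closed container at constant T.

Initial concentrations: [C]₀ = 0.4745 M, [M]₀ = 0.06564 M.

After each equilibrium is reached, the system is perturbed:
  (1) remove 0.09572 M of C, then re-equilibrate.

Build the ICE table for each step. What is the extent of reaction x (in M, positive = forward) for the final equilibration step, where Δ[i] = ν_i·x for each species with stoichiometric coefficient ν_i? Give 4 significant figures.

x = -0.01745 M

Q₀ = 0.00908 vs Keq = 0.252 ⇒ Q<K, forward
Step 1:
                   C          M
  Initial     0.4745    0.06564
  Change     -0.1172     0.2344
  Equil       0.3573     0.3001
  solve Keq expr → x = 0.1172; check Q = 0.252
Then remove 0.09572 M of C.
Step 2:
                   C          M
  Initial     0.2616     0.3001
  Change     0.01745    -0.0349
  Equil        0.279     0.2652
  solve Keq expr → x = -0.01745; check Q = 0.252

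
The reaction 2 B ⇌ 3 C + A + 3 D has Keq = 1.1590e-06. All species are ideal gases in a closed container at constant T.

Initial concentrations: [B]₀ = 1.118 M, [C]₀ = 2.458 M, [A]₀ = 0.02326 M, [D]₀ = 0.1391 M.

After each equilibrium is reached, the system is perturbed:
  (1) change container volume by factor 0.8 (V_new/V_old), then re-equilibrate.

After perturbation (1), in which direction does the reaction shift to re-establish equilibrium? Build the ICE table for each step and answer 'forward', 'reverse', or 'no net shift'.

Direction: reverse

Q₀ = 7.4379e-04 vs Keq = 1.1590e-06 ⇒ Q>K, reverse
Step 1:
                   B          C          A          D
  I            1.118      2.458    0.02326     0.1391
  C          0.04586   -0.06879   -0.02293   -0.06879
  E            1.164      2.389 3.3113e-04    0.07031
  solve Keq expr → x = -0.02293; check Q = 1.1590e-06
Then change container volume by factor 0.8 (V_new/V_old).
Step 2:
                   B          C          A          D
  I            1.455      2.987 4.1392e-04    0.08789
  C       5.4837e-04 -8.2255e-04 -2.7418e-04 -8.2255e-04
  E            1.455      2.986 1.3973e-04    0.08707
  solve Keq expr → x = -2.7418e-04; check Q = 1.1590e-06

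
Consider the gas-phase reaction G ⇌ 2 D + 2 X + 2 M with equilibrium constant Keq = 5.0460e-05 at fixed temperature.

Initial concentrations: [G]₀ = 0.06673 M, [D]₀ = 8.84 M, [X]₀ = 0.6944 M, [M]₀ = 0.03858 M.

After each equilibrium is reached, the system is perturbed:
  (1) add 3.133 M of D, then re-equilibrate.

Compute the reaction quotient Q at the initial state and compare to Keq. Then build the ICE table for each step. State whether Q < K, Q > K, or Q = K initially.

Q₀ = 0.8405 vs Keq = 5.0460e-05 ⇒ Q>K, reverse
Step 1:
                    G           D           X           M
  Initial     0.06673        8.84      0.6944     0.03858
  Change      0.01911    -0.03822    -0.03822    -0.03822
  Equil       0.08584       8.802      0.6562  3.6035e-04
  solve Keq expr → x = -0.01911; check Q = 5.0460e-05
Then add 3.133 M of D.
Step 2:
                    G           D           X           M
  Initial     0.08584       11.93      0.6562  3.6035e-04
  Change   4.7241e-05 -9.4482e-05 -9.4482e-05 -9.4482e-05
  Equil       0.08589       11.93      0.6561  2.6587e-04
  solve Keq expr → x = -4.7241e-05; check Q = 5.0460e-05

Q₀ = 0.8405; Q > K (proceeds reverse)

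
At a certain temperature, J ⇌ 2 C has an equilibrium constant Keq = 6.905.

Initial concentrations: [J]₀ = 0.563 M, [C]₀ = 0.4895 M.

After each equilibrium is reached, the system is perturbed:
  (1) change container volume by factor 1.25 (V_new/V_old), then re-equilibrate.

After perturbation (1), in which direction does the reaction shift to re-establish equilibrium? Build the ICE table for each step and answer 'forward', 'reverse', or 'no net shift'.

Q₀ = 0.4256 vs Keq = 6.905 ⇒ Q<K, forward
Step 1:
                   J          C
  Initial      0.563     0.4895
  Change     -0.3548     0.7096
  Equil       0.2082      1.199
  solve Keq expr → x = 0.3548; check Q = 6.905
Then change container volume by factor 1.25 (V_new/V_old).
Step 2:
                   J          C
  Initial     0.1666     0.9592
  Change    -0.02125    0.04249
  Equil       0.1453      1.002
  solve Keq expr → x = 0.02125; check Q = 6.905

Direction: forward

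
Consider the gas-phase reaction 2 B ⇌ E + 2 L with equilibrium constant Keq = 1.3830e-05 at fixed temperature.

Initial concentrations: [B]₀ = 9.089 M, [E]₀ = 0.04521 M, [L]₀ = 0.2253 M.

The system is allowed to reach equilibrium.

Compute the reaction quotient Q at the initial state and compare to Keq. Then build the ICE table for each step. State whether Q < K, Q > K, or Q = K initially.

Q₀ = 2.7780e-05; Q > K (proceeds reverse)

Q₀ = 2.7780e-05 vs Keq = 1.3830e-05 ⇒ Q>K, reverse
Step 1:
                  B         E         L
  init        9.089   0.04521    0.2253
  Δ         0.03007  -0.01504  -0.03007
  eq          9.119   0.03017    0.1952
  solve Keq expr → x = -0.01504; check Q = 1.3830e-05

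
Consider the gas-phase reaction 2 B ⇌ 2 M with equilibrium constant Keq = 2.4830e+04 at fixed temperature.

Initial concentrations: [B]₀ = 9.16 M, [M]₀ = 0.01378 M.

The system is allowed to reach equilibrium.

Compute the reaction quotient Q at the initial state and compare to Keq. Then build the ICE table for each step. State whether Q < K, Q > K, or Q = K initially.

Q₀ = 2.2631e-06 vs Keq = 2.4830e+04 ⇒ Q<K, forward
Step 1:
                  B         M
  Initial      9.16   0.01378
  Change     -9.102     9.102
  Equil     0.05785     9.116
  solve Keq expr → x = 4.551; check Q = 2.4830e+04

Q₀ = 2.2631e-06; Q < K (proceeds forward)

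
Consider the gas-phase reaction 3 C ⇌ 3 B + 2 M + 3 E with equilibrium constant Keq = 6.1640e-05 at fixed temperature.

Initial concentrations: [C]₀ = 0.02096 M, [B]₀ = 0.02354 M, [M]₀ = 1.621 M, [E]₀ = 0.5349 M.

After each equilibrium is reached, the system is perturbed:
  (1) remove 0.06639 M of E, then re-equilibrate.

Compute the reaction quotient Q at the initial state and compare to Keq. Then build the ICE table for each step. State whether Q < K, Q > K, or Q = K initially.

Q₀ = 0.5697; Q > K (proceeds reverse)

Q₀ = 0.5697 vs Keq = 6.1640e-05 ⇒ Q>K, reverse
Step 1:
                   C          B          M          E
  init       0.02096    0.02354      1.621     0.5349
  Δ          0.02118   -0.02118   -0.01412   -0.02118
  eq         0.04214   0.002362      1.607     0.5137
  solve Keq expr → x = -0.007059; check Q = 6.1640e-05
Then remove 0.06639 M of E.
Step 2:
                   C          B          M          E
  init       0.04214   0.002362      1.607     0.4473
  Δ       -3.2725e-04 3.2725e-04 2.1817e-04 3.2725e-04
  eq         0.04181   0.002689      1.607     0.4477
  solve Keq expr → x = 1.0908e-04; check Q = 6.1640e-05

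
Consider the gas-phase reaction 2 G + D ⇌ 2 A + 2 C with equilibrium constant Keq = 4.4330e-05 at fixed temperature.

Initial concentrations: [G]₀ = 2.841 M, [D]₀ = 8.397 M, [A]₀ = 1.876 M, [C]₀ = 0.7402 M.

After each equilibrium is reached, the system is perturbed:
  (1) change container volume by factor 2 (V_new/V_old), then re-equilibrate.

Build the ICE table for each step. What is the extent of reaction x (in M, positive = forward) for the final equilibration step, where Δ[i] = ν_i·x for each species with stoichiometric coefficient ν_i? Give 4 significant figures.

x = 0.005504 M

Q₀ = 0.02845 vs Keq = 4.4330e-05 ⇒ Q>K, reverse
Step 1:
                    G           D           A           C
  Initial       2.841       8.397       1.876      0.7402
  Change       0.6821      0.3411     -0.6821     -0.6821
  Equil         3.523       8.738       1.194     0.05808
  solve Keq expr → x = -0.3411; check Q = 4.4330e-05
Then change container volume by factor 2 (V_new/V_old).
Step 2:
                    G           D           A           C
  Initial       1.762       4.369      0.5969     0.02904
  Change     -0.01101   -0.005504     0.01101     0.01101
  Equil         1.751       4.364      0.6079     0.04005
  solve Keq expr → x = 0.005504; check Q = 4.4330e-05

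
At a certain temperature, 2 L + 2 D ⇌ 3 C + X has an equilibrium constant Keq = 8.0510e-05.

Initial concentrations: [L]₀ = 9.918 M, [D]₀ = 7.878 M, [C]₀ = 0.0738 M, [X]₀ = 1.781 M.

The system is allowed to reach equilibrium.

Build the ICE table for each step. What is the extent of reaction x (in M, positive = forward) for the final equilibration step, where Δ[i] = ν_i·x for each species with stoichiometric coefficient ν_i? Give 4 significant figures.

x = 0.1747 M

Q₀ = 1.1726e-07 vs Keq = 8.0510e-05 ⇒ Q<K, forward
Step 1:
                  L         D         C         X
  init        9.918     7.878    0.0738     1.781
  Δ         -0.3493   -0.3493     0.524    0.1747
  eq          9.569     7.529    0.5978     1.956
  solve Keq expr → x = 0.1747; check Q = 8.0510e-05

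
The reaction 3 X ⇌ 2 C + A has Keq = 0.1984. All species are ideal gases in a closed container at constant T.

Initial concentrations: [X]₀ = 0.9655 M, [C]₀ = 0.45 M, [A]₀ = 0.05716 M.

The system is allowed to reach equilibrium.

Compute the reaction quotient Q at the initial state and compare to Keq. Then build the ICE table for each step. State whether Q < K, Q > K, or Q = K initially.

Q₀ = 0.01286 vs Keq = 0.1984 ⇒ Q<K, forward
Step 1:
                  X         C         A
  Initial    0.9655      0.45   0.05716
  Change    -0.2854    0.1902   0.09512
  Equil      0.6801    0.6402    0.1523
  solve Keq expr → x = 0.09512; check Q = 0.1984

Q₀ = 0.01286; Q < K (proceeds forward)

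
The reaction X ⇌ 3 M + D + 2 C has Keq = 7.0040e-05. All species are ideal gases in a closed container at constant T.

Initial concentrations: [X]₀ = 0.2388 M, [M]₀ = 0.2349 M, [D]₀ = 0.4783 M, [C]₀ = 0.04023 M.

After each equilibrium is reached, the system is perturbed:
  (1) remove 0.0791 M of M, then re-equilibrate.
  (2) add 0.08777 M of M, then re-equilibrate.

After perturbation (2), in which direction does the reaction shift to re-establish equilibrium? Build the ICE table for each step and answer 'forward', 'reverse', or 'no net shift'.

Direction: reverse

Q₀ = 4.2016e-05 vs Keq = 7.0040e-05 ⇒ Q<K, forward
Step 1:
                   X          M          D          C
  I           0.2388     0.2349     0.4783    0.04023
  C        -0.003791    0.01137   0.003791   0.007581
  E            0.235     0.2463     0.4821    0.04781
  solve Keq expr → x = 0.003791; check Q = 7.0040e-05
Then remove 0.0791 M of M.
Step 2:
                   X          M          D          C
  I            0.235     0.1672     0.4821    0.04781
  C        -0.009145    0.02744   0.009145    0.01829
  E           0.2259     0.1946     0.4912     0.0661
  solve Keq expr → x = 0.009145; check Q = 7.0040e-05
Then add 0.08777 M of M.
Step 3:
                   X          M          D          C
  I           0.2259     0.2824     0.4912     0.0661
  C         0.009963   -0.02989  -0.009963   -0.01993
  E           0.2358     0.2525     0.4813    0.04618
  solve Keq expr → x = -0.009963; check Q = 7.0040e-05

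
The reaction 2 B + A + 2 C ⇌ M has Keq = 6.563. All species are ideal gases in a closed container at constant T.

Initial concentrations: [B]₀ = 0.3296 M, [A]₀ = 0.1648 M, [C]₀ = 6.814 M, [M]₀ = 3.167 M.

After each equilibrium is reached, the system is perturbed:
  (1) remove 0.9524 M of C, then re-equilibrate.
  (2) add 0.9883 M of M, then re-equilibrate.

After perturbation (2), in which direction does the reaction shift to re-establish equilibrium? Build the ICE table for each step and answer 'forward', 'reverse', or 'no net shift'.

Direction: reverse

Q₀ = 3.81 vs Keq = 6.563 ⇒ Q<K, forward
Step 1:
                    B           A           C           M
  I            0.3296      0.1648       6.814       3.167
  C          -0.05247    -0.02623    -0.05247     0.02623
  E            0.2771      0.1386       6.762       3.193
  solve Keq expr → x = 0.02623; check Q = 6.563
Then remove 0.9524 M of C.
Step 2:
                    B           A           C           M
  I            0.2771      0.1386       5.809       3.193
  C           0.02808     0.01404     0.02808    -0.01404
  E            0.3052      0.1526       5.837       3.179
  solve Keq expr → x = -0.01404; check Q = 6.563
Then add 0.9883 M of M.
Step 3:
                    B           A           C           M
  I            0.3052      0.1526       5.837       4.167
  C           0.02741     0.01371     0.02741    -0.01371
  E            0.3326      0.1663       5.865       4.154
  solve Keq expr → x = -0.01371; check Q = 6.563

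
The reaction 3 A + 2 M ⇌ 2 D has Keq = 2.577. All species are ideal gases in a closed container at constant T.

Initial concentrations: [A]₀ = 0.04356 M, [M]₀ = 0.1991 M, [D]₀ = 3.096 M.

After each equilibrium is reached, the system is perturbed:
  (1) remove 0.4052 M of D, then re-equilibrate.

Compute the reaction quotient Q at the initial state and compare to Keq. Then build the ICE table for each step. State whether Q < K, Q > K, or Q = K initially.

Q₀ = 2.9255e+06; Q > K (proceeds reverse)

Q₀ = 2.9255e+06 vs Keq = 2.577 ⇒ Q>K, reverse
Step 1:
                    A           M           D
  I           0.04356      0.1991       3.096
  C             1.215      0.8098     -0.8098
  E             1.258       1.009       2.286
  solve Keq expr → x = -0.4049; check Q = 2.577
Then remove 0.4052 M of D.
Step 2:
                    A           M           D
  I             1.258       1.009       1.881
  C          -0.08616    -0.05744     0.05744
  E             1.172      0.9515       1.938
  solve Keq expr → x = 0.02872; check Q = 2.577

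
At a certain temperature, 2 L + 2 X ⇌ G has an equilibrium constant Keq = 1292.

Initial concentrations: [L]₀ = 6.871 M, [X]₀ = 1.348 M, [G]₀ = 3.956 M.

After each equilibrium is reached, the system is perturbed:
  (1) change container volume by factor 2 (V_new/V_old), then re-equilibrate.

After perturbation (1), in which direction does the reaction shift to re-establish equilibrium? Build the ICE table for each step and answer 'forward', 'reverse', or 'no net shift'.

Direction: reverse

Q₀ = 0.04611 vs Keq = 1292 ⇒ Q<K, forward
Step 1:
                    L           X           G
  I             6.871       1.348       3.956
  C            -1.337      -1.337      0.6686
  E             5.534     0.01081       4.625
  solve Keq expr → x = 0.6686; check Q = 1292
Then change container volume by factor 2 (V_new/V_old).
Step 2:
                    L           X           G
  I             2.767    0.005406       2.312
  C          0.009814    0.009814   -0.004907
  E             2.777     0.01522       2.307
  solve Keq expr → x = -0.004907; check Q = 1292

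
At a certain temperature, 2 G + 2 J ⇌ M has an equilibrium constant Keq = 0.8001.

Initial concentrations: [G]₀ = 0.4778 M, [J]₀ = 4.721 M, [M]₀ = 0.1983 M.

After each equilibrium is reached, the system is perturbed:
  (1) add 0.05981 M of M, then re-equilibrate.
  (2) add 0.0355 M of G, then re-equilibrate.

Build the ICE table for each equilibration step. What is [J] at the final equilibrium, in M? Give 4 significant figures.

[J]_eq = 4.375 M

Q₀ = 0.03897 vs Keq = 0.8001 ⇒ Q<K, forward
Step 1:
                    G           J           M
  Initial      0.4778       4.721      0.1983
  Change       -0.325      -0.325      0.1625
  Equil        0.1528       4.396      0.3608
  solve Keq expr → x = 0.1625; check Q = 0.8001
Then add 0.05981 M of M.
Step 2:
                    G           J           M
  Initial      0.1528       4.396      0.4206
  Change      0.01072     0.01072   -0.005361
  Equil        0.1635       4.407      0.4153
  solve Keq expr → x = -0.005361; check Q = 0.8001
Then add 0.0355 M of G.
Step 3:
                    G           J           M
  Initial       0.199       4.407      0.4153
  Change     -0.03126    -0.03126     0.01563
  Equil        0.1677       4.375      0.4309
  solve Keq expr → x = 0.01563; check Q = 0.8001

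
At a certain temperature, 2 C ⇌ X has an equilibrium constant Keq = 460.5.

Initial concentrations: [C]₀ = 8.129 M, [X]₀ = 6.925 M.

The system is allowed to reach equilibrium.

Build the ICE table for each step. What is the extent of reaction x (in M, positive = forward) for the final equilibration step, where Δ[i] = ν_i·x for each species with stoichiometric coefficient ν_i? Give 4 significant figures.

Q₀ = 0.1048 vs Keq = 460.5 ⇒ Q<K, forward
Step 1:
                   C          X
  Initial      8.129      6.925
  Change      -7.975      3.988
  Equil       0.1539      10.91
  solve Keq expr → x = 3.988; check Q = 460.5

x = 3.988 M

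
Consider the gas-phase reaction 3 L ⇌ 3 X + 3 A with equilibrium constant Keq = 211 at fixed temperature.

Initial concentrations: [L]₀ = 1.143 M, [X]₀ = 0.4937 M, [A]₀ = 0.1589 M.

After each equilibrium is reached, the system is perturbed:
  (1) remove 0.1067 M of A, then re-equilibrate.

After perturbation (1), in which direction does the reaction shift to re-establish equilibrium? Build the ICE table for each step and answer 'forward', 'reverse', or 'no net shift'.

Direction: forward

Q₀ = 3.2331e-04 vs Keq = 211 ⇒ Q<K, forward
Step 1:
                   L          X          A
  Initial      1.143     0.4937     0.1589
  Change     -0.8965     0.8965     0.8965
  Equil       0.2465       1.39      1.055
  solve Keq expr → x = 0.2988; check Q = 211
Then remove 0.1067 M of A.
Step 2:
                   L          X          A
  Initial     0.2465       1.39     0.9487
  Change    -0.01785    0.01785    0.01785
  Equil       0.2286      1.408     0.9666
  solve Keq expr → x = 0.00595; check Q = 211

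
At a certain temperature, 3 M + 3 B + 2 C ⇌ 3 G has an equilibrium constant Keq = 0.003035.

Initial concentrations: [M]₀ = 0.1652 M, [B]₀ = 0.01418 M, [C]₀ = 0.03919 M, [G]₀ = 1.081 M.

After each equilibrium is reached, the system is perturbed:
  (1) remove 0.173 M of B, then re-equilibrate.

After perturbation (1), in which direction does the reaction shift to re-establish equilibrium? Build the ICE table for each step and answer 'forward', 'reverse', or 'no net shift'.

Q₀ = 6.3983e+10 vs Keq = 0.003035 ⇒ Q>K, reverse
Step 1:
                  M         B         C         G
  init       0.1652   0.01418   0.03919     1.081
  Δ          0.9588    0.9588    0.6392   -0.9588
  eq          1.124    0.9729    0.6784    0.1222
  solve Keq expr → x = -0.3196; check Q = 0.003035
Then remove 0.173 M of B.
Step 2:
                  M         B         C         G
  init        1.124    0.7999    0.6784    0.1222
  Δ         0.01691   0.01691   0.01128  -0.01691
  eq          1.141    0.8169    0.6896    0.1053
  solve Keq expr → x = -0.005638; check Q = 0.003035

Direction: reverse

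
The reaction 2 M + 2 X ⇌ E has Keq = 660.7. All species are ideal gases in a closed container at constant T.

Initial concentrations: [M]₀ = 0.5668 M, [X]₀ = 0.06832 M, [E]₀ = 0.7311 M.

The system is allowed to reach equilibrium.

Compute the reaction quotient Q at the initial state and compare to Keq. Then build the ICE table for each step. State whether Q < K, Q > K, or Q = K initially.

Q₀ = 487.6; Q < K (proceeds forward)

Q₀ = 487.6 vs Keq = 660.7 ⇒ Q<K, forward
Step 1:
                   M          X          E
  init        0.5668    0.06832     0.7311
  Δ        -0.008557  -0.008557   0.004279
  eq          0.5582    0.05976     0.7354
  solve Keq expr → x = 0.004279; check Q = 660.7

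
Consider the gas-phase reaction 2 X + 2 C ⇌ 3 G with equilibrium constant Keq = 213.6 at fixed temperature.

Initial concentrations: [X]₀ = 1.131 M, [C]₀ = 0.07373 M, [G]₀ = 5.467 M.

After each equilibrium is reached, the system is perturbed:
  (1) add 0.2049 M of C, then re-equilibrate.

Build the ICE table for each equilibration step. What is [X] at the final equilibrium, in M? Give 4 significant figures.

[X]_eq = 1.406 M

Q₀ = 2.3498e+04 vs Keq = 213.6 ⇒ Q>K, reverse
Step 1:
                   X          C          G
  init         1.131    0.07373      5.467
  Δ            0.404      0.404     -0.606
  eq           1.535     0.4777      4.861
  solve Keq expr → x = -0.202; check Q = 213.6
Then add 0.2049 M of C.
Step 2:
                   X          C          G
  init         1.535     0.6826      4.861
  Δ          -0.1294    -0.1294     0.1941
  eq           1.406     0.5533      5.055
  solve Keq expr → x = 0.06469; check Q = 213.6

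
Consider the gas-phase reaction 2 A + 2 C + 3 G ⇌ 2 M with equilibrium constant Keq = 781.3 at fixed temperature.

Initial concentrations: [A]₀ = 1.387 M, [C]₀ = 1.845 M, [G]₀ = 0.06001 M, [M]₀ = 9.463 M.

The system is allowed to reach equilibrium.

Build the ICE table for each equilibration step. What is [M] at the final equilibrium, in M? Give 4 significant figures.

[M]_eq = 9.347 M

Q₀ = 6.3276e+04 vs Keq = 781.3 ⇒ Q>K, reverse
Step 1:
                   A          C          G          M
  init         1.387      1.845    0.06001      9.463
  Δ           0.1162     0.1162     0.1743    -0.1162
  eq           1.503      1.961     0.2343      9.347
  solve Keq expr → x = -0.0581; check Q = 781.3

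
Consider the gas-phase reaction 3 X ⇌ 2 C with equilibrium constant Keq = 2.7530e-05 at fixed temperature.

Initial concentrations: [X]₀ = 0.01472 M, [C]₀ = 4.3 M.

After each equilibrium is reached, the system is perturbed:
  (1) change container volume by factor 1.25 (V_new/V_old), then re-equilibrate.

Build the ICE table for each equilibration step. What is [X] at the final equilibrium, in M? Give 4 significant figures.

Q₀ = 5.7971e+06 vs Keq = 2.7530e-05 ⇒ Q>K, reverse
Step 1:
                    X           C
  Initial     0.01472         4.3
  Change        6.324      -4.216
  Equil         6.339     0.08374
  solve Keq expr → x = -2.108; check Q = 2.7530e-05
Then change container volume by factor 1.25 (V_new/V_old).
Step 2:
                    X           C
  Initial       5.071     0.06699
  Change      0.01033   -0.006889
  Equil         5.082      0.0601
  solve Keq expr → x = -0.003445; check Q = 2.7530e-05

[X]_eq = 5.082 M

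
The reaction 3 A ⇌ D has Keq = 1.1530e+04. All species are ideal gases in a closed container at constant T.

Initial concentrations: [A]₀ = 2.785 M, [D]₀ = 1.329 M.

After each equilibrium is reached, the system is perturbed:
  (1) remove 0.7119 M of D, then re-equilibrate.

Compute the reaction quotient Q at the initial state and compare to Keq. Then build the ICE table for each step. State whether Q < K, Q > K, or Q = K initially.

Q₀ = 0.06152 vs Keq = 1.1530e+04 ⇒ Q<K, forward
Step 1:
                   A          D
  init         2.785      1.329
  Δ           -2.727      0.909
  eq          0.0579      2.238
  solve Keq expr → x = 0.909; check Q = 1.1530e+04
Then remove 0.7119 M of D.
Step 2:
                   A          D
  init        0.0579      1.526
  Δ        -0.006912   0.002304
  eq         0.05099      1.528
  solve Keq expr → x = 0.002304; check Q = 1.1530e+04

Q₀ = 0.06152; Q < K (proceeds forward)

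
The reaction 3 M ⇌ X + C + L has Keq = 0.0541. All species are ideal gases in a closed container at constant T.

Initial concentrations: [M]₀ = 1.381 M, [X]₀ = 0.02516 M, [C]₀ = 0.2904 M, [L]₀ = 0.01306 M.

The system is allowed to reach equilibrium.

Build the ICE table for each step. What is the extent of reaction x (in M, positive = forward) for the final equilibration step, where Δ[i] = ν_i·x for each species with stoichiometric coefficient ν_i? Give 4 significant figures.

x = 0.204 M

Q₀ = 3.6230e-05 vs Keq = 0.0541 ⇒ Q<K, forward
Step 1:
                   M          X          C          L
  I            1.381    0.02516     0.2904    0.01306
  C          -0.6121      0.204      0.204      0.204
  E           0.7689     0.2292     0.4944     0.2171
  solve Keq expr → x = 0.204; check Q = 0.0541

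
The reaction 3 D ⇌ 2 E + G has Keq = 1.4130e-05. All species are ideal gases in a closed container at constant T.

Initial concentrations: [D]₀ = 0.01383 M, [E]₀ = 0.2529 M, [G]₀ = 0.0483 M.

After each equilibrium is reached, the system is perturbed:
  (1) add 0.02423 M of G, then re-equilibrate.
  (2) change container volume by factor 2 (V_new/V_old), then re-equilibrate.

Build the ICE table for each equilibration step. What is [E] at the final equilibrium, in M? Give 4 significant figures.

Q₀ = 1168 vs Keq = 1.4130e-05 ⇒ Q>K, reverse
Step 1:
                    D           E           G
  init        0.01383      0.2529      0.0483
  Δ            0.1449     -0.0966     -0.0483
  eq           0.1587      0.1563  2.3127e-06
  solve Keq expr → x = -0.0483; check Q = 1.4130e-05
Then add 0.02423 M of G.
Step 2:
                    D           E           G
  init         0.1587      0.1563     0.02423
  Δ           0.07265    -0.04843    -0.02422
  eq           0.2314      0.1079  1.5041e-05
  solve Keq expr → x = -0.02422; check Q = 1.4130e-05
Then change container volume by factor 2 (V_new/V_old).
Step 3:
                    D           E           G
  init         0.1157     0.05394  7.5207e-06
  Δ                 0           0           0
  eq           0.1157     0.05394  7.5207e-06
  solve Keq expr → x = 0; check Q = 1.4130e-05

[E]_eq = 0.05394 M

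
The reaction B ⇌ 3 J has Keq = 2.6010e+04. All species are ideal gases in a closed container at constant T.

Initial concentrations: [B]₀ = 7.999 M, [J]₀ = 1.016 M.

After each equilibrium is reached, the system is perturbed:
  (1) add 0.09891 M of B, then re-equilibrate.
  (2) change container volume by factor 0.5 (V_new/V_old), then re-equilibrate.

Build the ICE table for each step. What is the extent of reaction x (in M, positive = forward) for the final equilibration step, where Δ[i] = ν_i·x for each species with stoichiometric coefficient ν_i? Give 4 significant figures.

Q₀ = 0.1311 vs Keq = 2.6010e+04 ⇒ Q<K, forward
Step 1:
                  B         J
  Initial     7.999     1.016
  Change     -7.499      22.5
  Equil      0.4998     23.51
  solve Keq expr → x = 7.499; check Q = 2.6010e+04
Then add 0.09891 M of B.
Step 2:
                  B         J
  Initial    0.5987     23.51
  Change   -0.08288    0.2487
  Equil      0.5158     23.76
  solve Keq expr → x = 0.08288; check Q = 2.6010e+04
Then change container volume by factor 0.5 (V_new/V_old).
Step 3:
                  B         J
  Initial     1.032     47.52
  Change      1.826    -5.478
  Equil       2.858     42.05
  solve Keq expr → x = -1.826; check Q = 2.6010e+04

x = -1.826 M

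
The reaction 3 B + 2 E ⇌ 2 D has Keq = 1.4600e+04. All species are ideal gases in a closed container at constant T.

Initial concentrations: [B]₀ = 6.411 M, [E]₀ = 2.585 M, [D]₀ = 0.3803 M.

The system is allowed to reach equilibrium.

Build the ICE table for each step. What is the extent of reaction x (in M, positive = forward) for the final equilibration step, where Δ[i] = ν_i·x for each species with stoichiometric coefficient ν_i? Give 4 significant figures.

x = 1.289 M

Q₀ = 8.2140e-05 vs Keq = 1.4600e+04 ⇒ Q<K, forward
Step 1:
                  B         E         D
  init        6.411     2.585    0.3803
  Δ          -3.868    -2.579     2.579
  eq          2.543  0.006041     2.959
  solve Keq expr → x = 1.289; check Q = 1.4600e+04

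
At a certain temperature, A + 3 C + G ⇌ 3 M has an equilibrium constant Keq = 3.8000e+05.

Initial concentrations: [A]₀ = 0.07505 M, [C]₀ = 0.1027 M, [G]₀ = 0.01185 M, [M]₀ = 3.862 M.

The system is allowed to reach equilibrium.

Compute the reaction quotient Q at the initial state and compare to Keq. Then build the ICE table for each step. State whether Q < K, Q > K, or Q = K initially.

Q₀ = 5.9794e+07; Q > K (proceeds reverse)

Q₀ = 5.9794e+07 vs Keq = 3.8000e+05 ⇒ Q>K, reverse
Step 1:
                   A          C          G          M
  I          0.07505     0.1027    0.01185      3.862
  C          0.05122     0.1537    0.05122    -0.1537
  E           0.1263     0.2564    0.06307      3.708
  solve Keq expr → x = -0.05122; check Q = 3.8000e+05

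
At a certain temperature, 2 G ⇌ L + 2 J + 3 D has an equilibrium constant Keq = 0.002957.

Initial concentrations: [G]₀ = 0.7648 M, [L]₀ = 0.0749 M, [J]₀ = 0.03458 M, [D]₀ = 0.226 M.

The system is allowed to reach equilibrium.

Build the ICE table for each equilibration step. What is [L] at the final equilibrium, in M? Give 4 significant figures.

[L]_eq = 0.1667 M

Q₀ = 1.7675e-06 vs Keq = 0.002957 ⇒ Q<K, forward
Step 1:
                   G          L          J          D
  Initial     0.7648     0.0749    0.03458      0.226
  Change     -0.1835    0.09177     0.1835     0.2753
  Equil       0.5813     0.1667     0.2181     0.5013
  solve Keq expr → x = 0.09177; check Q = 0.002957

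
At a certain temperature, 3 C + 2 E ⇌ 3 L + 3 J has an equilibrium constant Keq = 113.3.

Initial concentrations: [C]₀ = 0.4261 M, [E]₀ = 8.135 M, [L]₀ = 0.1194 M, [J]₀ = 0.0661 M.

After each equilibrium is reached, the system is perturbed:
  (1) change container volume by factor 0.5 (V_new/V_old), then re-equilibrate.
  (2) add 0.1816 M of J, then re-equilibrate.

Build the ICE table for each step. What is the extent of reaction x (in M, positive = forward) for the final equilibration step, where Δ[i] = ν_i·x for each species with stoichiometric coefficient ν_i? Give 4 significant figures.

x = -0.001965 M

Q₀ = 9.6021e-08 vs Keq = 113.3 ⇒ Q<K, forward
Step 1:
                  C         E         L         J
  init       0.4261     8.135    0.1194    0.0661
  Δ         -0.4128   -0.2752    0.4128    0.4128
  eq        0.01332      7.86    0.5322    0.4789
  solve Keq expr → x = 0.1376; check Q = 113.3
Then change container volume by factor 0.5 (V_new/V_old).
Step 2:
                  C         E         L         J
  init      0.02665     15.72     1.064    0.9578
  Δ        0.006489  0.004326 -0.006489 -0.006489
  eq        0.03313     15.72     1.058    0.9513
  solve Keq expr → x = -0.002163; check Q = 113.3
Then add 0.1816 M of J.
Step 3:
                  C         E         L         J
  init      0.03313     15.72     1.058     1.133
  Δ        0.005895   0.00393 -0.005895 -0.005895
  eq        0.03903     15.73     1.052     1.127
  solve Keq expr → x = -0.001965; check Q = 113.3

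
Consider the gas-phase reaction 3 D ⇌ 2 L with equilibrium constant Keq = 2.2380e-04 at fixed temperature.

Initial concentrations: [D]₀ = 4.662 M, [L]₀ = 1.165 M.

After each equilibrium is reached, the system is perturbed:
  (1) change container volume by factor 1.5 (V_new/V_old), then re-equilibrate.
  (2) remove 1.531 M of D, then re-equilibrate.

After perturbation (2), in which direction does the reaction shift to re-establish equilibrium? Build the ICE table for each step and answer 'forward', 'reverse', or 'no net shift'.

Q₀ = 0.01339 vs Keq = 2.2380e-04 ⇒ Q>K, reverse
Step 1:
                  D         L
  init        4.662     1.165
  Δ           1.412   -0.9411
  eq          6.074    0.2239
  solve Keq expr → x = -0.4705; check Q = 2.2380e-04
Then change container volume by factor 1.5 (V_new/V_old).
Step 2:
                  D         L
  init        4.049    0.1493
  Δ         0.03848  -0.02565
  eq          4.088    0.1236
  solve Keq expr → x = -0.01283; check Q = 2.2380e-04
Then remove 1.531 M of D.
Step 3:
                  D         L
  init        2.557    0.1236
  Δ         0.08889  -0.05926
  eq          2.645   0.06437
  solve Keq expr → x = -0.02963; check Q = 2.2380e-04

Direction: reverse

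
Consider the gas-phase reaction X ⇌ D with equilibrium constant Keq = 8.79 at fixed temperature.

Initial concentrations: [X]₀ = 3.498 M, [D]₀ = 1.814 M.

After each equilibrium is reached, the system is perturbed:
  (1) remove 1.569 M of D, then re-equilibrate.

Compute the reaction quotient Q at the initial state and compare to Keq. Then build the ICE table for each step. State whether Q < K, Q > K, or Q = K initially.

Q₀ = 0.5186; Q < K (proceeds forward)

Q₀ = 0.5186 vs Keq = 8.79 ⇒ Q<K, forward
Step 1:
                    X           D
  init          3.498       1.814
  Δ            -2.955       2.955
  eq           0.5426       4.769
  solve Keq expr → x = 2.955; check Q = 8.79
Then remove 1.569 M of D.
Step 2:
                    X           D
  init         0.5426         3.2
  Δ           -0.1603      0.1603
  eq           0.3823       3.361
  solve Keq expr → x = 0.1603; check Q = 8.79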